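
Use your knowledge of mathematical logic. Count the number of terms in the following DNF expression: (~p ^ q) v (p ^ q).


A DNF formula is a disjunction of terms (conjunctions).
Terms are separated by v.
Counting the disjuncts: 2 terms.

2


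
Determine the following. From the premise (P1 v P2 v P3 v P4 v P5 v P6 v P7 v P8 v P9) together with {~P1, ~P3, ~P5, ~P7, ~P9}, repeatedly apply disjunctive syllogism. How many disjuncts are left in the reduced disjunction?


Original disjuncts (9): P1, P2, P3, P4, P5, P6, P7, P8, P9
Negated (eliminate): ~P1, ~P3, ~P5, ~P7, ~P9
Remaining disjuncts: P2, P4, P6, P8
Count = 9 - 5 = 4

4


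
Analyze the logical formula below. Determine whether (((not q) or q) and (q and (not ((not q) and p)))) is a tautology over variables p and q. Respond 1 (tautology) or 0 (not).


Check all 4 assignments:
p=0, q=0: 0
p=0, q=1: 1
p=1, q=0: 0
p=1, q=1: 1
Satisfying count = 2/4.
Tautology iff count = 4: no.

0


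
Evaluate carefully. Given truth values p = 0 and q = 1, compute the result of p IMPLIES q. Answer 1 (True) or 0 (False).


p = 0, q = 1
Operation: p IMPLIES q
Evaluate: 0 IMPLIES 1 = 1

1


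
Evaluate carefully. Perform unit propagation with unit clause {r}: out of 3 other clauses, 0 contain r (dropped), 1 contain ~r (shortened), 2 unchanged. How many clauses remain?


Satisfied (removed): 0
Shortened (remain): 1
Unchanged (remain): 2
Remaining = 1 + 2 = 3

3


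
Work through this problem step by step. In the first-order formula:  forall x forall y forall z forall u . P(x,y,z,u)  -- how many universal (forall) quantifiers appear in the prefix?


Quantifier prefix: forall x forall y forall z forall u
Mark each quantifier type:
  U U U U
Universal count = 4, Existential count = 0
Asked for universal (forall) quantifiers: 4

4


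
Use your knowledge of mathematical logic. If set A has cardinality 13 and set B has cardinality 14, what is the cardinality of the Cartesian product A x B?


The Cartesian product A x B contains all ordered pairs (a, b).
|A x B| = |A| * |B| = 13 * 14 = 182

182


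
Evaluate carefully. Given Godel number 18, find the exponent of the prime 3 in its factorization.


Factorize 18 by dividing by 3 repeatedly.
Division steps: 3 divides 18 exactly 2 time(s).
Exponent of 3 = 2

2


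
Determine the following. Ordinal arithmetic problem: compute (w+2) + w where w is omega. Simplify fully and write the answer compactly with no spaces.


Compute (w+2) + w.
Ordinal + is associative but NOT commutative; for finite n>0, n + w = w but w + n stays w+n.
(w+2) + w = w + (2+w) = w + w = w*2 (the finite tail 2 is absorbed by the right w).
Result = w*2

w*2


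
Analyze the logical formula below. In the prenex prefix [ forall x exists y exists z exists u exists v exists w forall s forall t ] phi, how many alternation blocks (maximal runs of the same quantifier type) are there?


Quantifier-type sequence: A E E E E E A A  (A=forall, E=exists)
Group into maximal same-type runs:
  Ax1 | Ex5 | Ax2
Number of blocks = 3

3


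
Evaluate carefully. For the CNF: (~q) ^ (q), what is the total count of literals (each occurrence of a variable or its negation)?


Counting literals in each clause:
Clause 1: 1 literal(s)
Clause 2: 1 literal(s)
Total = 2

2


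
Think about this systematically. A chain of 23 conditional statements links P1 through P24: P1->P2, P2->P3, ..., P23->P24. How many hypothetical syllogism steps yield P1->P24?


With 23 implications in a chain connecting 24 propositions:
P1->P2, P2->P3, ..., P23->P24
Steps needed = (number of implications) - 1 = 23 - 1 = 22

22


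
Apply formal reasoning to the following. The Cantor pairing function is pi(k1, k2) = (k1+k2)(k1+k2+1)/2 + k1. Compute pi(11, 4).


k1 + k2 = 15
(k1+k2)(k1+k2+1)/2 = 15 * 16 / 2 = 120
pi = 120 + 11 = 131

131


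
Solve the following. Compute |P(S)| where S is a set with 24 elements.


The power set of a set with n elements has 2^n elements.
|P(S)| = 2^24 = 16777216

16777216


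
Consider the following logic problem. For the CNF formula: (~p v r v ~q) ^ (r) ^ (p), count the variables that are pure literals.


Check each variable for pure literal status:
p: mixed (not pure)
q: pure negative
r: pure positive
Pure literal count = 2

2


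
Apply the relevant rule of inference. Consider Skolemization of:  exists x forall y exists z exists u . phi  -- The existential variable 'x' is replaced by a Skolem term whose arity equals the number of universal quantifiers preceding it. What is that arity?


Quantifier prefix: exists x forall y exists z exists u
'x' is existentially quantified at position 1.
No universal quantifiers precede it.
Skolem function arity = 0 (a Skolem constant)

0


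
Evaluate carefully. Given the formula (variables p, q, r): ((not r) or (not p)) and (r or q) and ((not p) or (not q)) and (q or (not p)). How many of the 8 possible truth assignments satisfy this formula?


Evaluate all 8 assignments for p, q, r:
p=0, q=0, r=0: 0
p=0, q=0, r=1: 1
p=0, q=1, r=0: 1
p=0, q=1, r=1: 1
p=1, q=0, r=0: 0
p=1, q=0, r=1: 0
p=1, q=1, r=0: 0
p=1, q=1, r=1: 0
Satisfying count = 3

3


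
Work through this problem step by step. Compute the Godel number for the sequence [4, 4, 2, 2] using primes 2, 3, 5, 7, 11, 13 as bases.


Encode each element as an exponent of the corresponding prime:
  2^4 = 16
  3^4 = 81
  5^2 = 25
  7^2 = 49
Product = 16 * 81 * 25 * 49 = 1587600

1587600


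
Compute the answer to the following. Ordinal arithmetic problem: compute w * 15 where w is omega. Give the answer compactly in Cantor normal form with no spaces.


Compute w * 15.
Ordinal * is associative and left-distributive over +, but NOT commutative; for finite n>1, n*w = w but w*n stays w*n.
w * 15 means 15 copies of w concatenated: w*15.
Result = w*15

w*15


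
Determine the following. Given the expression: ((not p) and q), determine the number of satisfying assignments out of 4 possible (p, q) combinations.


Check all 4 assignments:
p=0, q=0: 0
p=0, q=1: 1
p=1, q=0: 0
p=1, q=1: 0
Count of True = 1

1


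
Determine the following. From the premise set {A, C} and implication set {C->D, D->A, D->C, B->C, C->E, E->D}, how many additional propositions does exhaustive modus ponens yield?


Initial facts: {A, C}
Apply modus ponens to closure:
  C and C->D  =>  D
  C and C->E  =>  E
Final known: {A, C, D, E}
New propositions: {D, E}
Count = 2

2


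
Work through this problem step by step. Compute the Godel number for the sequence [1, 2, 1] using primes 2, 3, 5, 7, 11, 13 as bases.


Encode each element as an exponent of the corresponding prime:
  2^1 = 2
  3^2 = 9
  5^1 = 5
Product = 2 * 9 * 5 = 90

90


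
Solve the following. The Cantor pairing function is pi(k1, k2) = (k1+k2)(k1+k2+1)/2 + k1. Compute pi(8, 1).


k1 + k2 = 9
(k1+k2)(k1+k2+1)/2 = 9 * 10 / 2 = 45
pi = 45 + 8 = 53

53


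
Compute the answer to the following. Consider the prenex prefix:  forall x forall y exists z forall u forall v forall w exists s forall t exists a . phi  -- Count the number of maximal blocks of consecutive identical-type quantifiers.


Quantifier-type sequence: A A E A A A E A E  (A=forall, E=exists)
Group into maximal same-type runs:
  Ax2 | Ex1 | Ax3 | Ex1 | Ax1 | Ex1
Number of blocks = 6

6


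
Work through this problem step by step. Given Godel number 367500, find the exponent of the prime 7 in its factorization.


Factorize 367500 by dividing by 7 repeatedly.
Division steps: 7 divides 367500 exactly 2 time(s).
Exponent of 7 = 2

2


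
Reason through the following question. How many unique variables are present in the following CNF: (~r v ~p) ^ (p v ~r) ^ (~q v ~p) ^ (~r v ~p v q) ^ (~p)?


Identify each variable that appears in the formula.
Variables found: p, q, r
Count = 3

3


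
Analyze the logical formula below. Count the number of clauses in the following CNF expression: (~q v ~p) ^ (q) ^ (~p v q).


A CNF formula is a conjunction of clauses.
Clauses are separated by ^.
Counting the conjuncts: 3 clauses.

3


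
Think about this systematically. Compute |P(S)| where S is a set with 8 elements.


The power set of a set with n elements has 2^n elements.
|P(S)| = 2^8 = 256

256


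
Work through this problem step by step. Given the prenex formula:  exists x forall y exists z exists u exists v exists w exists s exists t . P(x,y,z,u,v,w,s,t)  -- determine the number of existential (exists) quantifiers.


Quantifier prefix: exists x forall y exists z exists u exists v exists w exists s exists t
Mark each quantifier type:
  E U E E E E E E
Universal count = 1, Existential count = 7
Asked for existential (exists) quantifiers: 7

7


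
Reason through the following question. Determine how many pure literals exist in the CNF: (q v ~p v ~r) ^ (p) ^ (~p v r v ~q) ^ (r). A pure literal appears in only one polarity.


Check each variable for pure literal status:
p: mixed (not pure)
q: mixed (not pure)
r: mixed (not pure)
Pure literal count = 0

0


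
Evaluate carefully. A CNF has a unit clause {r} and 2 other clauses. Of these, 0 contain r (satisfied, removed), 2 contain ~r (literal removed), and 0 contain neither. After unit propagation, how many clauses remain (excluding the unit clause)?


Satisfied (removed): 0
Shortened (remain): 2
Unchanged (remain): 0
Remaining = 2 + 0 = 2

2


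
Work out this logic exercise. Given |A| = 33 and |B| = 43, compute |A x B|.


The Cartesian product A x B contains all ordered pairs (a, b).
|A x B| = |A| * |B| = 33 * 43 = 1419

1419


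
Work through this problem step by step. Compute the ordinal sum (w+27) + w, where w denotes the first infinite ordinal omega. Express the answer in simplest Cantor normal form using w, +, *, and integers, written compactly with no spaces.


Compute (w+27) + w.
Ordinal + is associative but NOT commutative; for finite n>0, n + w = w but w + n stays w+n.
(w+27) + w = w + (27+w) = w + w = w*2 (the finite tail 27 is absorbed by the right w).
Result = w*2

w*2


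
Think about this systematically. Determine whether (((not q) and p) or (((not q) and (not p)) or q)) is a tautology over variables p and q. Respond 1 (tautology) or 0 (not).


Check all 4 assignments:
p=0, q=0: 1
p=0, q=1: 1
p=1, q=0: 1
p=1, q=1: 1
Satisfying count = 4/4.
Tautology iff count = 4: yes.

1


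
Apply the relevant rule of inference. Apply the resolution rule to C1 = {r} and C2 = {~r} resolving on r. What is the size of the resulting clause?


Remove r from C1 and ~r from C2.
C1 remainder: {}
C2 remainder: {}
Union (resolvent): {} (empty clause)
Resolvent has 0 literal(s).

0


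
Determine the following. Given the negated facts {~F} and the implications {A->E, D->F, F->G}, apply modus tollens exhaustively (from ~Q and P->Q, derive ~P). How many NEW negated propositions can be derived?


Initial negated facts: {~F}
Apply modus tollens to closure:
  ~F and D->F  =>  ~D
Final negated: {~D, ~F}
New negations: {~D}
Count = 1

1


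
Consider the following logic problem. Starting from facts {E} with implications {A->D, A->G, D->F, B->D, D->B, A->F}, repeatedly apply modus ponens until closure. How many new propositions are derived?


Initial facts: {E}
Apply modus ponens to closure:
  (no implication fires)
Final known: {E}
New propositions: {(none)}
Count = 0

0


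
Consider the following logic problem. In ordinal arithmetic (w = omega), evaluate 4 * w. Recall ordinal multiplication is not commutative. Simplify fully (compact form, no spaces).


Compute 4 * w.
Ordinal * is associative and left-distributive over +, but NOT commutative; for finite n>1, n*w = w but w*n stays w*n.
For finite n>0, n * w = sup{n*k : k<w} = w. So 4 * w = w.
Result = w

w


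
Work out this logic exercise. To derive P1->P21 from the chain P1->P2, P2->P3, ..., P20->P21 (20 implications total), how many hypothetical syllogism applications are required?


With 20 implications in a chain connecting 21 propositions:
P1->P2, P2->P3, ..., P20->P21
Steps needed = (number of implications) - 1 = 20 - 1 = 19

19


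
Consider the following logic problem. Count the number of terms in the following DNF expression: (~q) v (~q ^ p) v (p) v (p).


A DNF formula is a disjunction of terms (conjunctions).
Terms are separated by v.
Counting the disjuncts: 4 terms.

4


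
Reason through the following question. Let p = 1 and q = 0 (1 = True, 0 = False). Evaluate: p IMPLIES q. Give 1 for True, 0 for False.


p = 1, q = 0
Operation: p IMPLIES q
Evaluate: 1 IMPLIES 0 = 0

0


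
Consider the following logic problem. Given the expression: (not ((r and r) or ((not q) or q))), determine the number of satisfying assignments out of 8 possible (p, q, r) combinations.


Check all 8 assignments:
p=0, q=0, r=0: 0
p=0, q=0, r=1: 0
p=0, q=1, r=0: 0
p=0, q=1, r=1: 0
p=1, q=0, r=0: 0
p=1, q=0, r=1: 0
p=1, q=1, r=0: 0
p=1, q=1, r=1: 0
Count of True = 0

0


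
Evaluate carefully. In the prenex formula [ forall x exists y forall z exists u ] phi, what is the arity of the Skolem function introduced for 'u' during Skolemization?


Quantifier prefix: forall x exists y forall z exists u
'u' is existentially quantified at position 4.
Universal variables preceding it: x, z
Skolem function arity = 2

2


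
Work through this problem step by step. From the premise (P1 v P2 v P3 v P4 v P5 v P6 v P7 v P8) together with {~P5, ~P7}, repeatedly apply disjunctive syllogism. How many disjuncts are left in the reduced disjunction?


Original disjuncts (8): P1, P2, P3, P4, P5, P6, P7, P8
Negated (eliminate): ~P5, ~P7
Remaining disjuncts: P1, P2, P3, P4, P6, P8
Count = 8 - 2 = 6

6


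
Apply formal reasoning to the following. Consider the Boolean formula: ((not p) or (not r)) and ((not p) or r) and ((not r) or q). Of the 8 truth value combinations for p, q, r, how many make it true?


Evaluate all 8 assignments for p, q, r:
p=0, q=0, r=0: 1
p=0, q=0, r=1: 0
p=0, q=1, r=0: 1
p=0, q=1, r=1: 1
p=1, q=0, r=0: 0
p=1, q=0, r=1: 0
p=1, q=1, r=0: 0
p=1, q=1, r=1: 0
Satisfying count = 3

3


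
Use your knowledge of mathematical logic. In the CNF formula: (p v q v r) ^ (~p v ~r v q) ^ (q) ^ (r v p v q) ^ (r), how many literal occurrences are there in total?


Counting literals in each clause:
Clause 1: 3 literal(s)
Clause 2: 3 literal(s)
Clause 3: 1 literal(s)
Clause 4: 3 literal(s)
Clause 5: 1 literal(s)
Total = 11

11


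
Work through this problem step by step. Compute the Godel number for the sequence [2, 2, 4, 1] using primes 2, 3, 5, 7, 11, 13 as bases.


Encode each element as an exponent of the corresponding prime:
  2^2 = 4
  3^2 = 9
  5^4 = 625
  7^1 = 7
Product = 4 * 9 * 625 * 7 = 157500

157500


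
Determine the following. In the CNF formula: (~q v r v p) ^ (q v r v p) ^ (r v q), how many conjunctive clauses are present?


A CNF formula is a conjunction of clauses.
Clauses are separated by ^.
Counting the conjuncts: 3 clauses.

3


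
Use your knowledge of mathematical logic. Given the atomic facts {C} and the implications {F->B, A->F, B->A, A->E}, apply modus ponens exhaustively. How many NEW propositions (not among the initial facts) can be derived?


Initial facts: {C}
Apply modus ponens to closure:
  (no implication fires)
Final known: {C}
New propositions: {(none)}
Count = 0

0


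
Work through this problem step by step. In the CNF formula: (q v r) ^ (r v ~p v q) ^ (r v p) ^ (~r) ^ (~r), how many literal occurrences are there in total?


Counting literals in each clause:
Clause 1: 2 literal(s)
Clause 2: 3 literal(s)
Clause 3: 2 literal(s)
Clause 4: 1 literal(s)
Clause 5: 1 literal(s)
Total = 9

9


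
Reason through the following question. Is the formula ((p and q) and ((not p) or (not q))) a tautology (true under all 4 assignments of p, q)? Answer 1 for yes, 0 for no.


Check all 4 assignments:
p=0, q=0: 0
p=0, q=1: 0
p=1, q=0: 0
p=1, q=1: 0
Satisfying count = 0/4.
Tautology iff count = 4: no.

0


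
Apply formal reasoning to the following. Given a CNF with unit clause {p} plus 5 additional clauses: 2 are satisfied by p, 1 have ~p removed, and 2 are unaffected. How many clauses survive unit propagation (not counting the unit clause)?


Satisfied (removed): 2
Shortened (remain): 1
Unchanged (remain): 2
Remaining = 1 + 2 = 3

3


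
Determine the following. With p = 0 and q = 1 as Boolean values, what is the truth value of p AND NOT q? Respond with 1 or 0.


p = 0, q = 1
Operation: p AND NOT q
Evaluate: 0 AND NOT 1 = 0

0


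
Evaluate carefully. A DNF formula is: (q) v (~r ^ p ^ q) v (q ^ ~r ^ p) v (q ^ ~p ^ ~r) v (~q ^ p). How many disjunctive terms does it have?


A DNF formula is a disjunction of terms (conjunctions).
Terms are separated by v.
Counting the disjuncts: 5 terms.

5


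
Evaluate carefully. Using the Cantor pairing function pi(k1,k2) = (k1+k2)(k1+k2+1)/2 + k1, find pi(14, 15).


k1 + k2 = 29
(k1+k2)(k1+k2+1)/2 = 29 * 30 / 2 = 435
pi = 435 + 14 = 449

449


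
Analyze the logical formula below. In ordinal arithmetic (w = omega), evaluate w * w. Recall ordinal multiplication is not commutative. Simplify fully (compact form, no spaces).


Compute w * w.
Ordinal * is associative and left-distributive over +, but NOT commutative; for finite n>1, n*w = w but w*n stays w*n.
w * w = w^2 by definition.
Result = w^2

w^2


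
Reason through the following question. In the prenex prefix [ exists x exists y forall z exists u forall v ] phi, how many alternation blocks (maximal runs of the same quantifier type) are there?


Quantifier-type sequence: E E A E A  (A=forall, E=exists)
Group into maximal same-type runs:
  Ex2 | Ax1 | Ex1 | Ax1
Number of blocks = 4

4


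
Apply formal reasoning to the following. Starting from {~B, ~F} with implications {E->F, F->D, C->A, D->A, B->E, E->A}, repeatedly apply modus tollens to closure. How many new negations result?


Initial negated facts: {~B, ~F}
Apply modus tollens to closure:
  ~F and E->F  =>  ~E
Final negated: {~B, ~E, ~F}
New negations: {~E}
Count = 1

1


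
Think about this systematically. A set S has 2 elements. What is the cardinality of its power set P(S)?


The power set of a set with n elements has 2^n elements.
|P(S)| = 2^2 = 4

4


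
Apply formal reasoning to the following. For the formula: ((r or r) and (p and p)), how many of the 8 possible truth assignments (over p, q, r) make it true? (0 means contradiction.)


Check all 8 assignments:
p=0, q=0, r=0: 0
p=0, q=0, r=1: 0
p=0, q=1, r=0: 0
p=0, q=1, r=1: 0
p=1, q=0, r=0: 0
p=1, q=0, r=1: 1
p=1, q=1, r=0: 0
p=1, q=1, r=1: 1
Count of True = 2

2


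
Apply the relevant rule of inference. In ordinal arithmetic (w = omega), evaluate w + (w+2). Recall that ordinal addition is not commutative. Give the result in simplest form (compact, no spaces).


Compute w + (w+2).
Ordinal + is associative but NOT commutative; for finite n>0, n + w = w but w + n stays w+n.
w + (w+2) = (w+w) + 2 = w*2+2.
Result = w*2+2

w*2+2


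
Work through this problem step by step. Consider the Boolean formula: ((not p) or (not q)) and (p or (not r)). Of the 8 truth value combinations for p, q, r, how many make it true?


Evaluate all 8 assignments for p, q, r:
p=0, q=0, r=0: 1
p=0, q=0, r=1: 0
p=0, q=1, r=0: 1
p=0, q=1, r=1: 0
p=1, q=0, r=0: 1
p=1, q=0, r=1: 1
p=1, q=1, r=0: 0
p=1, q=1, r=1: 0
Satisfying count = 4

4


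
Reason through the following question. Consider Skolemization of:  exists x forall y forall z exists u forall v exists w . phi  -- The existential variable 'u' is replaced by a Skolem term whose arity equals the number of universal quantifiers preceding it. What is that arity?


Quantifier prefix: exists x forall y forall z exists u forall v exists w
'u' is existentially quantified at position 4.
Universal variables preceding it: y, z
Skolem function arity = 2

2


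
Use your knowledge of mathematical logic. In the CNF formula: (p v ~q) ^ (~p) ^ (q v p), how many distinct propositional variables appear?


Identify each variable that appears in the formula.
Variables found: p, q
Count = 2

2


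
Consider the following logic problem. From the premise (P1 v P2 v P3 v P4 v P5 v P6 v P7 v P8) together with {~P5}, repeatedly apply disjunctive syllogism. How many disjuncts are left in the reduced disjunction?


Original disjuncts (8): P1, P2, P3, P4, P5, P6, P7, P8
Negated (eliminate): ~P5
Remaining disjuncts: P1, P2, P3, P4, P6, P7, P8
Count = 8 - 1 = 7

7


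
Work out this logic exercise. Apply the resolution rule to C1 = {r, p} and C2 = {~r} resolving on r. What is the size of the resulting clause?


Remove r from C1 and ~r from C2.
C1 remainder: {p}
C2 remainder: {}
Union (resolvent): {p}
Resolvent has 1 literal(s).

1


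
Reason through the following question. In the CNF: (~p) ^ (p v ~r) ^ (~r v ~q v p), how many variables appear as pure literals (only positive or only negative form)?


Check each variable for pure literal status:
p: mixed (not pure)
q: pure negative
r: pure negative
Pure literal count = 2

2


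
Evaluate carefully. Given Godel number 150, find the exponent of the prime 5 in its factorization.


Factorize 150 by dividing by 5 repeatedly.
Division steps: 5 divides 150 exactly 2 time(s).
Exponent of 5 = 2

2


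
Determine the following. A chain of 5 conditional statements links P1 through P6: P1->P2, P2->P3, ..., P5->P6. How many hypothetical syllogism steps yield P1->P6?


With 5 implications in a chain connecting 6 propositions:
P1->P2, P2->P3, ..., P5->P6
Steps needed = (number of implications) - 1 = 5 - 1 = 4

4


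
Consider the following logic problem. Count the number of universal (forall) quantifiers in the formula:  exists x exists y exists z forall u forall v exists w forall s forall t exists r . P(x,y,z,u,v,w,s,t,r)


Quantifier prefix: exists x exists y exists z forall u forall v exists w forall s forall t exists r
Mark each quantifier type:
  E E E U U E U U E
Universal count = 4, Existential count = 5
Asked for universal (forall) quantifiers: 4

4


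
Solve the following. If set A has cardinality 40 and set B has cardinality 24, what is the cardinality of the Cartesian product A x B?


The Cartesian product A x B contains all ordered pairs (a, b).
|A x B| = |A| * |B| = 40 * 24 = 960

960


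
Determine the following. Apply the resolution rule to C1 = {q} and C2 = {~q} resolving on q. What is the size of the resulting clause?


Remove q from C1 and ~q from C2.
C1 remainder: {}
C2 remainder: {}
Union (resolvent): {} (empty clause)
Resolvent has 0 literal(s).

0


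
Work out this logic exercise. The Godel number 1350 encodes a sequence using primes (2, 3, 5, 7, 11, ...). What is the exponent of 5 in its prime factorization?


Factorize 1350 by dividing by 5 repeatedly.
Division steps: 5 divides 1350 exactly 2 time(s).
Exponent of 5 = 2

2


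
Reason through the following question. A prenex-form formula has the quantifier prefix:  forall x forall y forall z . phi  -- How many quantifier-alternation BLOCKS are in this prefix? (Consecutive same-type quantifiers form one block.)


Quantifier-type sequence: A A A  (A=forall, E=exists)
Group into maximal same-type runs:
  Ax3
Number of blocks = 1

1


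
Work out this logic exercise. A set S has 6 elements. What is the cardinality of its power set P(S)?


The power set of a set with n elements has 2^n elements.
|P(S)| = 2^6 = 64

64


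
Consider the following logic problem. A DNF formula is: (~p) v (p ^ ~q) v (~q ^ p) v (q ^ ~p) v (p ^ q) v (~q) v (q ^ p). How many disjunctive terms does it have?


A DNF formula is a disjunction of terms (conjunctions).
Terms are separated by v.
Counting the disjuncts: 7 terms.

7


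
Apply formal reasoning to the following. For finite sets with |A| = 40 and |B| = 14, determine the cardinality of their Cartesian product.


The Cartesian product A x B contains all ordered pairs (a, b).
|A x B| = |A| * |B| = 40 * 14 = 560

560


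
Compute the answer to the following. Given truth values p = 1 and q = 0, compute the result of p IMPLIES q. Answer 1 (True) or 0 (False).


p = 1, q = 0
Operation: p IMPLIES q
Evaluate: 1 IMPLIES 0 = 0

0


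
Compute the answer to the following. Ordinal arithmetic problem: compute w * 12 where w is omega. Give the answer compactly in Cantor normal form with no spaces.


Compute w * 12.
Ordinal * is associative and left-distributive over +, but NOT commutative; for finite n>1, n*w = w but w*n stays w*n.
w * 12 means 12 copies of w concatenated: w*12.
Result = w*12

w*12


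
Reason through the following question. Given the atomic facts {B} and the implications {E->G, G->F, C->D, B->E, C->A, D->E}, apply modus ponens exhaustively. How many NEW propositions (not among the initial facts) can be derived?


Initial facts: {B}
Apply modus ponens to closure:
  B and B->E  =>  E
  E and E->G  =>  G
  G and G->F  =>  F
Final known: {B, E, F, G}
New propositions: {E, F, G}
Count = 3

3


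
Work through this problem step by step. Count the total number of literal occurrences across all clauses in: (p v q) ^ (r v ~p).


Counting literals in each clause:
Clause 1: 2 literal(s)
Clause 2: 2 literal(s)
Total = 4

4


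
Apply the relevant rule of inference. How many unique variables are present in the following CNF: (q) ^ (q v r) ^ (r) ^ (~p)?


Identify each variable that appears in the formula.
Variables found: p, q, r
Count = 3

3


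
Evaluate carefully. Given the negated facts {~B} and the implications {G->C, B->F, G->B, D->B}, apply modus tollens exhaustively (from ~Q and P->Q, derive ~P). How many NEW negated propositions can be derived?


Initial negated facts: {~B}
Apply modus tollens to closure:
  ~B and G->B  =>  ~G
  ~B and D->B  =>  ~D
Final negated: {~B, ~D, ~G}
New negations: {~D, ~G}
Count = 2

2


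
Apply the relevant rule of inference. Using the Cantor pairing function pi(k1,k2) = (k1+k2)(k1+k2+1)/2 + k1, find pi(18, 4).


k1 + k2 = 22
(k1+k2)(k1+k2+1)/2 = 22 * 23 / 2 = 253
pi = 253 + 18 = 271

271


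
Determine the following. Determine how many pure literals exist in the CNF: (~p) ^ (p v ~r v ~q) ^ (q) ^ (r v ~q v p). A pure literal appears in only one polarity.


Check each variable for pure literal status:
p: mixed (not pure)
q: mixed (not pure)
r: mixed (not pure)
Pure literal count = 0

0


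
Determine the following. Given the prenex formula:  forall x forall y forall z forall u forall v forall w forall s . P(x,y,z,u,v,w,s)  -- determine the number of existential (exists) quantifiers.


Quantifier prefix: forall x forall y forall z forall u forall v forall w forall s
Mark each quantifier type:
  U U U U U U U
Universal count = 7, Existential count = 0
Asked for existential (exists) quantifiers: 0

0


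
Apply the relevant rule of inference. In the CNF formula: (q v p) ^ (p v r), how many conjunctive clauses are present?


A CNF formula is a conjunction of clauses.
Clauses are separated by ^.
Counting the conjuncts: 2 clauses.

2


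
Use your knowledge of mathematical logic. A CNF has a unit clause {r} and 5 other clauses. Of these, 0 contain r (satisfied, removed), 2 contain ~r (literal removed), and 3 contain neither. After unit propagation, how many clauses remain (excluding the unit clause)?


Satisfied (removed): 0
Shortened (remain): 2
Unchanged (remain): 3
Remaining = 2 + 3 = 5

5


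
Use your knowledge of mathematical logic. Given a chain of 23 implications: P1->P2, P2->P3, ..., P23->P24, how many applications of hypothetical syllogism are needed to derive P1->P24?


With 23 implications in a chain connecting 24 propositions:
P1->P2, P2->P3, ..., P23->P24
Steps needed = (number of implications) - 1 = 23 - 1 = 22

22


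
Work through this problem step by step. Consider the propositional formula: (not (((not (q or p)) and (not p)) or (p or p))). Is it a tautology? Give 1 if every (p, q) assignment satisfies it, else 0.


Check all 4 assignments:
p=0, q=0: 0
p=0, q=1: 1
p=1, q=0: 0
p=1, q=1: 0
Satisfying count = 1/4.
Tautology iff count = 4: no.

0


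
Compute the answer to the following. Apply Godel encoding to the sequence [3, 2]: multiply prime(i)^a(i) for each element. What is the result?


Encode each element as an exponent of the corresponding prime:
  2^3 = 8
  3^2 = 9
Product = 8 * 9 = 72

72


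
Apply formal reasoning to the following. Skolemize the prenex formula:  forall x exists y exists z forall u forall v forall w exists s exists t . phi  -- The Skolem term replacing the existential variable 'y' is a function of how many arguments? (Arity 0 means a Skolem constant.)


Quantifier prefix: forall x exists y exists z forall u forall v forall w exists s exists t
'y' is existentially quantified at position 2.
Universal variables preceding it: x
Skolem function arity = 1

1


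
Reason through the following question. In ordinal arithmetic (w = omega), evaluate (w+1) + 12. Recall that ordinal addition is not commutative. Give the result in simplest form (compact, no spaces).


Compute (w+1) + 12.
Ordinal + is associative but NOT commutative; for finite n>0, n + w = w but w + n stays w+n.
By associativity: (w+1) + 12 = w + (1+12) = w+13.
Result = w+13

w+13


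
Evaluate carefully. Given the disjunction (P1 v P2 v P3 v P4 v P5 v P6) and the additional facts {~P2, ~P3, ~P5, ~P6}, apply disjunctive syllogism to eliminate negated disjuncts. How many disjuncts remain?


Original disjuncts (6): P1, P2, P3, P4, P5, P6
Negated (eliminate): ~P2, ~P3, ~P5, ~P6
Remaining disjuncts: P1, P4
Count = 6 - 4 = 2

2


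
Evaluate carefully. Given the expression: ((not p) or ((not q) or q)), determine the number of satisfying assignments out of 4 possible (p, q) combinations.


Check all 4 assignments:
p=0, q=0: 1
p=0, q=1: 1
p=1, q=0: 1
p=1, q=1: 1
Count of True = 4

4


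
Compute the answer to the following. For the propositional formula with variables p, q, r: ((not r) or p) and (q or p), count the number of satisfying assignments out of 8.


Evaluate all 8 assignments for p, q, r:
p=0, q=0, r=0: 0
p=0, q=0, r=1: 0
p=0, q=1, r=0: 1
p=0, q=1, r=1: 0
p=1, q=0, r=0: 1
p=1, q=0, r=1: 1
p=1, q=1, r=0: 1
p=1, q=1, r=1: 1
Satisfying count = 5

5


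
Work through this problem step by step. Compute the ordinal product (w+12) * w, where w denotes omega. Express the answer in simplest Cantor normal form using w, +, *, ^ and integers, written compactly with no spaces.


Compute (w+12) * w.
Ordinal * is associative and left-distributive over +, but NOT commutative; for finite n>1, n*w = w but w*n stays w*n.
(w+12) * w = sup{(w+12)*k : k<w} = sup{w*k+12} = w^2 (the +12 tail is absorbed in the limit).
Result = w^2

w^2


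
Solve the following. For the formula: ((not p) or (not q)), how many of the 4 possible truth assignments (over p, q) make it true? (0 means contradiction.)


Check all 4 assignments:
p=0, q=0: 1
p=0, q=1: 1
p=1, q=0: 1
p=1, q=1: 0
Count of True = 3

3


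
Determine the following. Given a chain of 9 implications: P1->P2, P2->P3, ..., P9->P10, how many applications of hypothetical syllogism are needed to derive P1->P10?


With 9 implications in a chain connecting 10 propositions:
P1->P2, P2->P3, ..., P9->P10
Steps needed = (number of implications) - 1 = 9 - 1 = 8

8


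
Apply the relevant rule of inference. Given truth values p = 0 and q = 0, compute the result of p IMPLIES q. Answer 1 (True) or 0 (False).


p = 0, q = 0
Operation: p IMPLIES q
Evaluate: 0 IMPLIES 0 = 1

1


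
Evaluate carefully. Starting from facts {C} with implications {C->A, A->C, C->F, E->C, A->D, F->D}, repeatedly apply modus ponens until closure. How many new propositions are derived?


Initial facts: {C}
Apply modus ponens to closure:
  C and C->A  =>  A
  C and C->F  =>  F
  A and A->D  =>  D
Final known: {A, C, D, F}
New propositions: {A, D, F}
Count = 3

3


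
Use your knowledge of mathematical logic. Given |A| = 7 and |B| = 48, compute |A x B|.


The Cartesian product A x B contains all ordered pairs (a, b).
|A x B| = |A| * |B| = 7 * 48 = 336

336


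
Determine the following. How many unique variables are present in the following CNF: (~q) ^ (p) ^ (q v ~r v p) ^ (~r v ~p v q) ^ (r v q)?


Identify each variable that appears in the formula.
Variables found: p, q, r
Count = 3

3


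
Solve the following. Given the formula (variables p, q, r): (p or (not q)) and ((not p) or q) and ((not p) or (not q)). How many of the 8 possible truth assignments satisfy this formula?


Evaluate all 8 assignments for p, q, r:
p=0, q=0, r=0: 1
p=0, q=0, r=1: 1
p=0, q=1, r=0: 0
p=0, q=1, r=1: 0
p=1, q=0, r=0: 0
p=1, q=0, r=1: 0
p=1, q=1, r=0: 0
p=1, q=1, r=1: 0
Satisfying count = 2

2


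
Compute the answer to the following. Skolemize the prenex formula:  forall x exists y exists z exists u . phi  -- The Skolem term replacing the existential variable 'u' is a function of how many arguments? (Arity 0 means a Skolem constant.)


Quantifier prefix: forall x exists y exists z exists u
'u' is existentially quantified at position 4.
Universal variables preceding it: x
Skolem function arity = 1

1


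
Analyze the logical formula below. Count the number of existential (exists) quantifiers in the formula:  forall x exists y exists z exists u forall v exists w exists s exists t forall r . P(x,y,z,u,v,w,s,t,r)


Quantifier prefix: forall x exists y exists z exists u forall v exists w exists s exists t forall r
Mark each quantifier type:
  U E E E U E E E U
Universal count = 3, Existential count = 6
Asked for existential (exists) quantifiers: 6

6


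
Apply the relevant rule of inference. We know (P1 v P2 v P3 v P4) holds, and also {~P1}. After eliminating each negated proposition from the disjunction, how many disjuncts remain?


Original disjuncts (4): P1, P2, P3, P4
Negated (eliminate): ~P1
Remaining disjuncts: P2, P3, P4
Count = 4 - 1 = 3

3


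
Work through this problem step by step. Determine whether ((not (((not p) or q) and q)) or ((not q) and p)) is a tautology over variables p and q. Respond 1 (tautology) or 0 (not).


Check all 4 assignments:
p=0, q=0: 1
p=0, q=1: 0
p=1, q=0: 1
p=1, q=1: 0
Satisfying count = 2/4.
Tautology iff count = 4: no.

0


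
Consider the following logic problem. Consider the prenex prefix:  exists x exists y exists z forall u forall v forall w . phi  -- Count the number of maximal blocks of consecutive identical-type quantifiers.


Quantifier-type sequence: E E E A A A  (A=forall, E=exists)
Group into maximal same-type runs:
  Ex3 | Ax3
Number of blocks = 2

2


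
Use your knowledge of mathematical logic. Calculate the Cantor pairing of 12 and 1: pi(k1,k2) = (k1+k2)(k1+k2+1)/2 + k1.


k1 + k2 = 13
(k1+k2)(k1+k2+1)/2 = 13 * 14 / 2 = 91
pi = 91 + 12 = 103

103


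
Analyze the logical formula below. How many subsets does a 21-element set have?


The power set of a set with n elements has 2^n elements.
|P(S)| = 2^21 = 2097152

2097152


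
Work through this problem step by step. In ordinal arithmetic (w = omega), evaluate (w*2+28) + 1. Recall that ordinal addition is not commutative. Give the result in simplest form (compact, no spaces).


Compute (w*2+28) + 1.
Ordinal + is associative but NOT commutative; for finite n>0, n + w = w but w + n stays w+n.
By associativity: (w*2+28) + 1 = w*2 + (28+1) = w*2+29.
Result = w*2+29

w*2+29


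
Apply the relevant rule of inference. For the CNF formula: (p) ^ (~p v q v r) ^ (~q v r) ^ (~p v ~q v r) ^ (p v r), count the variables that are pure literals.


Check each variable for pure literal status:
p: mixed (not pure)
q: mixed (not pure)
r: pure positive
Pure literal count = 1

1


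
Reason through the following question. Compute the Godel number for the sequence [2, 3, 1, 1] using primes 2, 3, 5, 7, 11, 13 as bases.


Encode each element as an exponent of the corresponding prime:
  2^2 = 4
  3^3 = 27
  5^1 = 5
  7^1 = 7
Product = 4 * 27 * 5 * 7 = 3780

3780


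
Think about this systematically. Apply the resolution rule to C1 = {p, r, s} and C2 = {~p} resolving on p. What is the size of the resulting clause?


Remove p from C1 and ~p from C2.
C1 remainder: {r, s}
C2 remainder: {}
Union (resolvent): {r, s}
Resolvent has 2 literal(s).

2


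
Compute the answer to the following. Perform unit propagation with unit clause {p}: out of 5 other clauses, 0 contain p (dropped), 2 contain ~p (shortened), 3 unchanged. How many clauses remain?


Satisfied (removed): 0
Shortened (remain): 2
Unchanged (remain): 3
Remaining = 2 + 3 = 5

5


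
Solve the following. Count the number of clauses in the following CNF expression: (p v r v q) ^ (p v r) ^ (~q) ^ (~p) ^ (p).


A CNF formula is a conjunction of clauses.
Clauses are separated by ^.
Counting the conjuncts: 5 clauses.

5


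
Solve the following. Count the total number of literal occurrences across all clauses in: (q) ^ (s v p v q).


Counting literals in each clause:
Clause 1: 1 literal(s)
Clause 2: 3 literal(s)
Total = 4

4


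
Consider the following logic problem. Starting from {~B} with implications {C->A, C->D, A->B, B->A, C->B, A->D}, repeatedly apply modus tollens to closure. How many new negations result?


Initial negated facts: {~B}
Apply modus tollens to closure:
  ~B and A->B  =>  ~A
  ~B and C->B  =>  ~C
Final negated: {~A, ~B, ~C}
New negations: {~A, ~C}
Count = 2

2


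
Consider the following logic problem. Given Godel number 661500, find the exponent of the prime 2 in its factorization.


Factorize 661500 by dividing by 2 repeatedly.
Division steps: 2 divides 661500 exactly 2 time(s).
Exponent of 2 = 2

2


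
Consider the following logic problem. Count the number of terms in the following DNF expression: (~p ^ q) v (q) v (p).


A DNF formula is a disjunction of terms (conjunctions).
Terms are separated by v.
Counting the disjuncts: 3 terms.

3


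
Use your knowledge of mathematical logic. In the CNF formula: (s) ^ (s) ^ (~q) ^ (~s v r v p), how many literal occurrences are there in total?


Counting literals in each clause:
Clause 1: 1 literal(s)
Clause 2: 1 literal(s)
Clause 3: 1 literal(s)
Clause 4: 3 literal(s)
Total = 6

6


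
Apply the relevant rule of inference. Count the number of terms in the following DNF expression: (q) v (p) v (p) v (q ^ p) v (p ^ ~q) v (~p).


A DNF formula is a disjunction of terms (conjunctions).
Terms are separated by v.
Counting the disjuncts: 6 terms.

6


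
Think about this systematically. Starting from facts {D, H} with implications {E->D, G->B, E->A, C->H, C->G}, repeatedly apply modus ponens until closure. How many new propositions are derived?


Initial facts: {D, H}
Apply modus ponens to closure:
  (no implication fires)
Final known: {D, H}
New propositions: {(none)}
Count = 0

0


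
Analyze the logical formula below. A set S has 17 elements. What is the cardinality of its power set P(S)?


The power set of a set with n elements has 2^n elements.
|P(S)| = 2^17 = 131072

131072


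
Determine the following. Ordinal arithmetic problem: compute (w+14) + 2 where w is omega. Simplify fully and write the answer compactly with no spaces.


Compute (w+14) + 2.
Ordinal + is associative but NOT commutative; for finite n>0, n + w = w but w + n stays w+n.
By associativity: (w+14) + 2 = w + (14+2) = w+16.
Result = w+16

w+16


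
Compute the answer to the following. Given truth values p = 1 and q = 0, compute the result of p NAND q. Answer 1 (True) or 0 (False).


p = 1, q = 0
Operation: p NAND q
Evaluate: 1 NAND 0 = 1

1


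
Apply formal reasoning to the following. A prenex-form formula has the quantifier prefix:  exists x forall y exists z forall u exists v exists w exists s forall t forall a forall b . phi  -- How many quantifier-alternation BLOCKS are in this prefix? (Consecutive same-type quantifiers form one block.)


Quantifier-type sequence: E A E A E E E A A A  (A=forall, E=exists)
Group into maximal same-type runs:
  Ex1 | Ax1 | Ex1 | Ax1 | Ex3 | Ax3
Number of blocks = 6

6
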